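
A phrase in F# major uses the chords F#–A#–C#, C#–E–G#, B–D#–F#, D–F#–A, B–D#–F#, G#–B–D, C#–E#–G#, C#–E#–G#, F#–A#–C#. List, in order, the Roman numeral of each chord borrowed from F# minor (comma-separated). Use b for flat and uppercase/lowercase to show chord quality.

F# major has the diatonic set F#, G#m, A#m, B, C#, D#m, E#dim. F#–A#–C# = F#, B–D#–F# = B and C#–E#–G# = C# are all diatonic. C#–E–G# doesn't fit — on degree 5 F# major would have C# (V). C#m is the degree-5 chord of F# minor, so it is the borrowed v. D–F#–A doesn't fit — on degree 6 F# major would have D#m (vi). D is the degree-6 chord of F# minor, so it is the borrowed bVI. G#–B–D doesn't fit — on degree 2 F# major would have G#m (ii). G#dim is the degree-2 chord of F# minor, so it is the borrowed ii°.

v, bVI, ii°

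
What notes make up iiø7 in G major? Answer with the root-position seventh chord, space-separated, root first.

A C Eb G

The root, A, is scale degree 2 — the same note in G major and G minor; only the chord quality changes. In G minor the chord on A is A–C–Eb–G.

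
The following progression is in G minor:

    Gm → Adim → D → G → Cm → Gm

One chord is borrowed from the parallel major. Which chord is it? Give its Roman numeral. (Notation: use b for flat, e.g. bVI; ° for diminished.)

I

The diatonic triads in G minor (with V from harmonic minor) are Gm, Adim, Bb, Cm, D, Eb, F. Gm, Adim, D and Cm all belong to that set. G (G–B–D) doesn't fit — on degree 1 G minor would have Gm (i). G is the degree-1 chord of G major, so it is the borrowed I.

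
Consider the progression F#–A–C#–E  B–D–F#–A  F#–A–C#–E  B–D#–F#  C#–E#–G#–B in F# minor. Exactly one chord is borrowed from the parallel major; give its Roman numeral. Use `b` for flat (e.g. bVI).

The diatonic triads in F# minor (with V from harmonic minor) are F#m, G#dim, A, Bm, C#, D, E. F#–A–C#–E = F#m7, B–D–F#–A = Bm7 and C#–E#–G#–B = C#7 all belong to that set. But B–D#–F# is foreign: the diatonic iv on degree 4 is Bm, whereas B comes from F# major. It is labeled IV.

IV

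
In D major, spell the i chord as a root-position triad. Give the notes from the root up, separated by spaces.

D F A

i is built on scale degree 1, which is D in both D major and its parallel. Building the minor chord from the parallel minor on D: D–F–A.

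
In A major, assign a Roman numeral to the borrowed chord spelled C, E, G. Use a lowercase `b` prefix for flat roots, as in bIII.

bIII

In A major scale degree 3 is C#; C is its lowered form, from A minor. The diatonic chord on degree 3 would be C#m (iii), but C–E–G is the major chord from A minor. As a borrowed chord it is labeled bIII.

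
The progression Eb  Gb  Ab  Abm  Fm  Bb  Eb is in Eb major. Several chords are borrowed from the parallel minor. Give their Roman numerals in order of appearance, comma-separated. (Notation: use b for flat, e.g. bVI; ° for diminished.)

In Eb major the diatonic chords are Eb, Fm, Gm, Ab, Bb, Cm, Ddim. Of the given chords, Eb, Ab, Fm and Bb are diatonic. But Gb (Gb–Bb–Db) is foreign: the diatonic iii on degree 3 is Gm, whereas Gb comes from Eb minor. It is labeled bIII. But Abm (Ab–Cb–Eb) is foreign: the diatonic IV on degree 4 is Ab, whereas Abm comes from Eb minor. It is labeled iv.

bIII, iv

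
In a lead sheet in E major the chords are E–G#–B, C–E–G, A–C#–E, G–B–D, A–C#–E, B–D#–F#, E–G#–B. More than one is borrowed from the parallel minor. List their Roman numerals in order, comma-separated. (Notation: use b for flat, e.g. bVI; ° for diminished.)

In E major the diatonic chords are E, F#m, G#m, A, B, C#m, D#dim. Of the given chords, E–G#–B = E, A–C#–E = A and B–D#–F# = B are diatonic. C–E–G is not: scale degree 6 in E major carries C#m (vi). In E minor the chord on that degree is C, so here it functions as bVI, borrowed from the parallel minor. But G–B–D is foreign: the diatonic iii on degree 3 is G#m, whereas G comes from E minor. It is labeled bIII.

bVI, bIII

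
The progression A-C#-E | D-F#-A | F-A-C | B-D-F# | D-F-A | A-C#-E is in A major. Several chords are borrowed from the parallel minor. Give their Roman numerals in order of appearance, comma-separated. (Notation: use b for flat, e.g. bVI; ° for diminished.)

In A major the diatonic chords are A, Bm, C#m, D, E, F#m, G#dim. A–C#–E = A, D–F#–A = D and B–D–F# = Bm are all diatonic. F–A–C doesn't fit — on degree 6 A major would have F#m (vi). F is the degree-6 chord of A minor, so it is the borrowed bVI. But D–F–A is foreign: the diatonic IV on degree 4 is D, whereas Dm comes from A minor. It is labeled iv.

bVI, iv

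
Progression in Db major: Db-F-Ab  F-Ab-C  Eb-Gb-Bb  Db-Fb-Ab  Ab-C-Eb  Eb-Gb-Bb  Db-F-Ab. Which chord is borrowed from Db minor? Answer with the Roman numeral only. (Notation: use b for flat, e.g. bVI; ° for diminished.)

Db major has the diatonic set Db, Ebm, Fm, Gb, Ab, Bbm, Cdim. Db–F–Ab = Db, F–Ab–C = Fm, Eb–Gb–Bb = Ebm and Ab–C–Eb = Ab are all diatonic. Db–Fb–Ab is not: scale degree 1 in Db major carries Db (I). In Db minor the chord on that degree is Dbm, so here it functions as i, borrowed from the parallel minor.

i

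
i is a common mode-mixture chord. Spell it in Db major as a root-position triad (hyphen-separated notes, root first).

The root, Db, is scale degree 1 — the same note in Db major and Db minor; only the chord quality changes. In Db minor the chord on Db is Db–Fb–Ab.

Db-Fb-Ab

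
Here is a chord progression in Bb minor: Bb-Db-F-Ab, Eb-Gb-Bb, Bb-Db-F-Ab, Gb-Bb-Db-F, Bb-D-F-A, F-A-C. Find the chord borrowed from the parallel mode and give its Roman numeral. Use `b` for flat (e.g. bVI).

Bb minor has the diatonic set Bbm, Cdim, Db, Ebm, F, Gb, Ab (with V from harmonic minor). Bb–Db–F–Ab = Bbm7, Eb–Gb–Bb = Ebm, Gb–Bb–Db–F = Gbmaj7 and F–A–C = F are all diatonic. Bb–D–F–A doesn't fit — on degree 1 Bb minor would have Bbm (i). Bbmaj7 is the degree-1 chord of Bb major, so it is the borrowed Imaj7.

Imaj7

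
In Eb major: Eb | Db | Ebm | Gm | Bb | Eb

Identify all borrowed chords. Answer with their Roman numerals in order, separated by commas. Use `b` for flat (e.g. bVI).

bVII, i

The diatonic triads in Eb major are Eb, Fm, Gm, Ab, Bb, Cm, Ddim. Eb, Gm and Bb all belong to that set. Db (Db–F–Ab) is not: scale degree 7 in Eb major carries Ddim (vii°). In Eb minor the chord on that degree is Db, so here it functions as bVII, borrowed from the parallel minor. But Ebm (Eb–Gb–Bb) is foreign: the diatonic I on degree 1 is Eb, whereas Ebm comes from Eb minor. It is labeled i.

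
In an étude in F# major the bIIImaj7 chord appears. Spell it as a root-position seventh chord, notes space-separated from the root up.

A C# E G#

Scale degree 3 in F# major is A#. bIIImaj7 uses the lowered form, A, taken from F# minor. Stacking thirds in F# minor on A gives A–C#–E–G#.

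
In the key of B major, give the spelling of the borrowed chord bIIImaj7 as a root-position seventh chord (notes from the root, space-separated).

bIIImaj7 is built on the lowered scale degree 3. In B major degree 3 is D#; lowered it becomes D. Building the major-seventh chord from the parallel minor on D: D–F#–A–C#.

D F# A C#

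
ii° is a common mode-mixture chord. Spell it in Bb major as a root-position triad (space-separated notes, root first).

The root, C, is scale degree 2 — the same note in Bb major and Bb minor; only the chord quality changes. In Bb minor the chord on C is C–Eb–Gb.

C Eb Gb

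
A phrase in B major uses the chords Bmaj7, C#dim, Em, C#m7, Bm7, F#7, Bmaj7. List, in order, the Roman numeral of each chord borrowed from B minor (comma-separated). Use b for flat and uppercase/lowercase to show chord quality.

In B major the diatonic chords are B, C#m, D#m, E, F#, G#m, A#dim. Of the given chords, Bmaj7, C#m7 and F#7 are diatonic. C#dim (C#–E–G) doesn't fit — on degree 2 B major would have C#m (ii). C#dim is the degree-2 chord of B minor, so it is the borrowed ii°. Em (E–G–B) doesn't fit — on degree 4 B major would have E (IV). Em is the degree-4 chord of B minor, so it is the borrowed iv. Bm7 (B–D–F#–A) doesn't fit — on degree 1 B major would have B (I). Bm7 is the degree-1 chord of B minor, so it is the borrowed i7.

ii°, iv, i7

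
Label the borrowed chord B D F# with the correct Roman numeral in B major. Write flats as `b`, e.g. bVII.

B is scale degree 1 in B major. B–D–F# is a minor chord — the form found in B minor, not the diatonic I (B). Borrowed into B major it is written i.

i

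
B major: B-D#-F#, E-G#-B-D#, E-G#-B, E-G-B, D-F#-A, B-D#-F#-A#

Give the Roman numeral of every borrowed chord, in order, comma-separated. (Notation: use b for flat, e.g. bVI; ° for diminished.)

The diatonic triads in B major are B, C#m, D#m, E, F#, G#m, A#dim. Of the given chords, B–D#–F# = B, E–G#–B–D# = Emaj7, E–G#–B = E and B–D#–F#–A# = Bmaj7 are diatonic. E–G–B is not: scale degree 4 in B major carries E (IV). In B minor the chord on that degree is Em, so here it functions as iv, borrowed from the parallel minor. But D–F#–A is foreign: the diatonic iii on degree 3 is D#m, whereas D comes from B minor. It is labeled bIII.

iv, bIII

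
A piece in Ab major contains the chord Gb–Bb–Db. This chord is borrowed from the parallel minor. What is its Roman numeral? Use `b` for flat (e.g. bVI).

In Ab major scale degree 7 is G; Gb is its lowered form, from Ab minor. Diatonically Ab major has Gdim (vii°) on that degree; Gb–Bb–Db is instead the major chord native to Ab minor, so it takes the label bVII.

bVII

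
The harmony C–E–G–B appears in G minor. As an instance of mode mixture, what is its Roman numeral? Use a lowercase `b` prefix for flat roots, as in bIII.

C is scale degree 4 in G minor. Diatonically G minor has Cm (iv) on that degree; C–E–G–B is instead the major-seventh chord native to G major, so it takes the label IVmaj7.

IVmaj7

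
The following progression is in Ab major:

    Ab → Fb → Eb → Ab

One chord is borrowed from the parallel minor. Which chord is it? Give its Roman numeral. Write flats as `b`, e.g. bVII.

bVI

Ab major has the diatonic set Ab, Bbm, Cm, Db, Eb, Fm, Gdim. Ab and Eb are both diatonic. But Fb (Fb–Ab–Cb) is foreign: the diatonic vi on degree 6 is Fm, whereas Fb comes from Ab minor. It is labeled bVI.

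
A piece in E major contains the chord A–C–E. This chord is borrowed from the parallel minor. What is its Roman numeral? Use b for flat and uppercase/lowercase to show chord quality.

A is scale degree 4 in E major. A–C–E is a minor chord — the form found in E minor, not the diatonic IV (A). Borrowed into E major it is written iv.

iv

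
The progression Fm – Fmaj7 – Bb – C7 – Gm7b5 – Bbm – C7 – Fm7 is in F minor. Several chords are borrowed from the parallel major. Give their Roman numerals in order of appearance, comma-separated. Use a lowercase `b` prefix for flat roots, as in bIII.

Imaj7, IV

The diatonic triads in F minor (with V from harmonic minor) are Fm, Gdim, Ab, Bbm, C, Db, Eb. Fm, C7, Gm7b5, Bbm and Fm7 all belong to that set. Fmaj7 (F–A–C–E) is not: scale degree 1 in F minor carries Fm (i). In F major the chord on that degree is Fmaj7, so here it functions as Imaj7, borrowed from the parallel major. Bb (Bb–D–F) doesn't fit — on degree 4 F minor would have Bbm (iv). Bb is the degree-4 chord of F major, so it is the borrowed IV.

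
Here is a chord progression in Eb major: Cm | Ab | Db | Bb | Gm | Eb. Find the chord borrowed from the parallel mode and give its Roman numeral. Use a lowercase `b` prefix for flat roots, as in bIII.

bVII

The diatonic triads in Eb major are Eb, Fm, Gm, Ab, Bb, Cm, Ddim. Of the given chords, Cm, Ab, Bb, Gm and Eb are diatonic. Db (Db–F–Ab) doesn't fit — on degree 7 Eb major would have Ddim (vii°). Db is the degree-7 chord of Eb minor, so it is the borrowed bVII.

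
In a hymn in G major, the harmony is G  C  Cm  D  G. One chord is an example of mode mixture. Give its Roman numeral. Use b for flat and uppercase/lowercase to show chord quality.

In G major the diatonic chords are G, Am, Bm, C, D, Em, F#dim. Of the given chords, G, C and D are diatonic. Cm (C–Eb–G) is not: scale degree 4 in G major carries C (IV). In G minor the chord on that degree is Cm, so here it functions as iv, borrowed from the parallel minor.

iv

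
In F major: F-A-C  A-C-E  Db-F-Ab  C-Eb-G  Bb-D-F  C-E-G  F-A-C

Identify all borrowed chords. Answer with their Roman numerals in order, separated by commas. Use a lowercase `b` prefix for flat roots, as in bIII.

bVI, v

F major has the diatonic set F, Gm, Am, Bb, C, Dm, Edim. Of the given chords, F–A–C = F, A–C–E = Am, Bb–D–F = Bb and C–E–G = C are diatonic. Db–F–Ab is not: scale degree 6 in F major carries Dm (vi). In F minor the chord on that degree is Db, so here it functions as bVI, borrowed from the parallel minor. C–Eb–G is not: scale degree 5 in F major carries C (V). In F minor the chord on that degree is Cm, so here it functions as v, borrowed from the parallel minor.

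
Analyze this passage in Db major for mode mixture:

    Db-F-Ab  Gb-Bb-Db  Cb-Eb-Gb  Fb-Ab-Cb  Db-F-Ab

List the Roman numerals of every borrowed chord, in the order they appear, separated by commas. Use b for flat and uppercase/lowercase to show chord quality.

bVII, bIII

The diatonic triads in Db major are Db, Ebm, Fm, Gb, Ab, Bbm, Cdim. Of the given chords, Db–F–Ab = Db and Gb–Bb–Db = Gb are diatonic. But Cb–Eb–Gb is foreign: the diatonic vii° on degree 7 is Cdim, whereas Cb comes from Db minor. It is labeled bVII. Fb–Ab–Cb doesn't fit — on degree 3 Db major would have Fm (iii). Fb is the degree-3 chord of Db minor, so it is the borrowed bIII.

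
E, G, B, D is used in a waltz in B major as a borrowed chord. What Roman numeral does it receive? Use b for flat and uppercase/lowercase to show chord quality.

iv7

E is scale degree 4 in B major. Diatonically B major has E (IV) on that degree; E–G–B–D is instead the minor-seventh chord native to B minor, so it takes the label iv7.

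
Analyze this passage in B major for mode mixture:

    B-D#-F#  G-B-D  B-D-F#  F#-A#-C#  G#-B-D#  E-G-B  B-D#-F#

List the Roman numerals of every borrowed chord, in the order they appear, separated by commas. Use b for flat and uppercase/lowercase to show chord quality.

The diatonic triads in B major are B, C#m, D#m, E, F#, G#m, A#dim. B–D#–F# = B, F#–A#–C# = F# and G#–B–D# = G#m all belong to that set. G–B–D doesn't fit — on degree 6 B major would have G#m (vi). G is the degree-6 chord of B minor, so it is the borrowed bVI. B–D–F# is not: scale degree 1 in B major carries B (I). In B minor the chord on that degree is Bm, so here it functions as i, borrowed from the parallel minor. But E–G–B is foreign: the diatonic IV on degree 4 is E, whereas Em comes from B minor. It is labeled iv.

bVI, i, iv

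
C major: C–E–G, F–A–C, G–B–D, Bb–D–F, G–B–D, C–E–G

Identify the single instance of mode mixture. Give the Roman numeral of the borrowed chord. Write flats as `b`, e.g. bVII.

C major has the diatonic set C, Dm, Em, F, G, Am, Bdim. C–E–G = C, F–A–C = F and G–B–D = G are all diatonic. Bb–D–F doesn't fit — on degree 7 C major would have Bdim (vii°). Bb is the degree-7 chord of C minor, so it is the borrowed bVII.

bVII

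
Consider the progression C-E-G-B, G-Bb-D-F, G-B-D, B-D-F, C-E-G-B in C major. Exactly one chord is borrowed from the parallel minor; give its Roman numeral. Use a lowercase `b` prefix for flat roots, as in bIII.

v7

The diatonic triads in C major are C, Dm, Em, F, G, Am, Bdim. C–E–G–B = Cmaj7, G–B–D = G and B–D–F = Bdim are all diatonic. G–Bb–D–F is not: scale degree 5 in C major carries G (V). In C minor the chord on that degree is Gm7, so here it functions as v7, borrowed from the parallel minor.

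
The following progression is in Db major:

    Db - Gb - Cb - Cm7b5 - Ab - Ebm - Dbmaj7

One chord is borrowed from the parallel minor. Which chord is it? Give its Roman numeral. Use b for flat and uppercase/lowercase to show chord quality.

The diatonic triads in Db major are Db, Ebm, Fm, Gb, Ab, Bbm, Cdim. Db, Gb, Cm7b5, Ab, Ebm and Dbmaj7 are all diatonic. Cb (Cb–Eb–Gb) is not: scale degree 7 in Db major carries Cdim (vii°). In Db minor the chord on that degree is Cb, so here it functions as bVII, borrowed from the parallel minor.

bVII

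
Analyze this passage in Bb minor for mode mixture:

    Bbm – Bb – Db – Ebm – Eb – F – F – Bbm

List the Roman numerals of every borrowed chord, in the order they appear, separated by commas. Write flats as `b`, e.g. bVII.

In Bb minor (with V from harmonic minor) the diatonic chords are Bbm, Cdim, Db, Ebm, F, Gb, Ab. Bbm, Db, Ebm and F are all diatonic. Bb (Bb–D–F) doesn't fit — on degree 1 Bb minor would have Bbm (i). Bb is the degree-1 chord of Bb major, so it is the borrowed I. Eb (Eb–G–Bb) is not: scale degree 4 in Bb minor carries Ebm (iv). In Bb major the chord on that degree is Eb, so here it functions as IV, borrowed from the parallel major.

I, IV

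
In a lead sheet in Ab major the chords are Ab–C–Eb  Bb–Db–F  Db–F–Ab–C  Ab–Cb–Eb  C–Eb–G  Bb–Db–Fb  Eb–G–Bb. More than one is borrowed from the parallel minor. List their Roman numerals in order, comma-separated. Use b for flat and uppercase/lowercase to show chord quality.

i, ii°

In Ab major the diatonic chords are Ab, Bbm, Cm, Db, Eb, Fm, Gdim. Ab–C–Eb = Ab, Bb–Db–F = Bbm, Db–F–Ab–C = Dbmaj7, C–Eb–G = Cm and Eb–G–Bb = Eb all belong to that set. But Ab–Cb–Eb is foreign: the diatonic I on degree 1 is Ab, whereas Abm comes from Ab minor. It is labeled i. Bb–Db–Fb doesn't fit — on degree 2 Ab major would have Bbm (ii). Bbdim is the degree-2 chord of Ab minor, so it is the borrowed ii°.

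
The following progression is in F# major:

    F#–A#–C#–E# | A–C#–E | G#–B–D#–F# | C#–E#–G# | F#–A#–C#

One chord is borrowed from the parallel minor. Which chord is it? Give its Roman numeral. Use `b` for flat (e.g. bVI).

The diatonic triads in F# major are F#, G#m, A#m, B, C#, D#m, E#dim. Of the given chords, F#–A#–C#–E# = F#maj7, G#–B–D#–F# = G#m7, C#–E#–G# = C# and F#–A#–C# = F# are diatonic. But A–C#–E is foreign: the diatonic iii on degree 3 is A#m, whereas A comes from F# minor. It is labeled bIII.

bIII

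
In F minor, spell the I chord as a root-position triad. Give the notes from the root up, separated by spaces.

I is built on scale degree 1, which is F in both F minor and its parallel. In F major the chord on F is F–A–C.

F A C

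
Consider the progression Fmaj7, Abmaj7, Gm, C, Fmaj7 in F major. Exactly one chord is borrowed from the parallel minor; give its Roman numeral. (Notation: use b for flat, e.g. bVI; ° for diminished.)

F major has the diatonic set F, Gm, Am, Bb, C, Dm, Edim. Fmaj7, Gm and C are all diatonic. Abmaj7 (Ab–C–Eb–G) doesn't fit — on degree 3 F major would have Am (iii). Abmaj7 is the degree-3 chord of F minor, so it is the borrowed bIIImaj7.

bIIImaj7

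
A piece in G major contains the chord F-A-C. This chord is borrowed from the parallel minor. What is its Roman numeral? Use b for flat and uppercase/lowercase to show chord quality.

bVII

In G major scale degree 7 is F#; F is its lowered form, from G minor. F–A–C is a major chord — the form found in G minor, not the diatonic vii° (F#dim). Borrowed into G major it is written bVII.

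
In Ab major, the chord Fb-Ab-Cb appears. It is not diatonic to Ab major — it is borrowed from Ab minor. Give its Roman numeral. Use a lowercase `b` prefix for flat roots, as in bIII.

bVI

Fb is the lowered form of scale degree 6 in Ab major (the diatonic degree 6 is F). Fb–Ab–Cb is a major chord — the form found in Ab minor, not the diatonic vi (Fm). Borrowed into Ab major it is written bVI.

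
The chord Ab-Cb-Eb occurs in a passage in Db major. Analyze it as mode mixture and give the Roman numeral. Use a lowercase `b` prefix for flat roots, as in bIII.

The root Ab is the diatonic 5th degree of Db major; the borrowing shows in the chord quality. The diatonic chord on degree 5 would be Ab (V), but Ab–Cb–Eb is the minor chord from Db minor. As a borrowed chord it is labeled v.

v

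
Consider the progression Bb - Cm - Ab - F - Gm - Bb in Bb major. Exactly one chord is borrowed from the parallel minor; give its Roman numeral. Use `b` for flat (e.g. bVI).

Bb major has the diatonic set Bb, Cm, Dm, Eb, F, Gm, Adim. Bb, Cm, F and Gm all belong to that set. Ab (Ab–C–Eb) doesn't fit — on degree 7 Bb major would have Adim (vii°). Ab is the degree-7 chord of Bb minor, so it is the borrowed bVII.

bVII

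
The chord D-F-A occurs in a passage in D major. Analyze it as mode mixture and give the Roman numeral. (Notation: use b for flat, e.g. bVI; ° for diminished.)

The root D is the diatonic 1st degree of D major; the borrowing shows in the chord quality. D–F–A is a minor chord — the form found in D minor, not the diatonic I (D). Borrowed into D major it is written i.

i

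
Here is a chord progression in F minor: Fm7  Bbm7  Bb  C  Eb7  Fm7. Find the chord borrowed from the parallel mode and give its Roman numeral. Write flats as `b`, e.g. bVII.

IV

In F minor (with V from harmonic minor) the diatonic chords are Fm, Gdim, Ab, Bbm, C, Db, Eb. Fm7, Bbm7, C and Eb7 all belong to that set. But Bb (Bb–D–F) is foreign: the diatonic iv on degree 4 is Bbm, whereas Bb comes from F major. It is labeled IV.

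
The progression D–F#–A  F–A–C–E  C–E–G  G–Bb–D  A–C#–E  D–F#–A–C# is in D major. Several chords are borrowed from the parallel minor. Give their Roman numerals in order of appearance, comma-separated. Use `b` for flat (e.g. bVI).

bIIImaj7, bVII, iv

The diatonic triads in D major are D, Em, F#m, G, A, Bm, C#dim. D–F#–A = D, A–C#–E = A and D–F#–A–C# = Dmaj7 all belong to that set. F–A–C–E is not: scale degree 3 in D major carries F#m (iii). In D minor the chord on that degree is Fmaj7, so here it functions as bIIImaj7, borrowed from the parallel minor. C–E–G is not: scale degree 7 in D major carries C#dim (vii°). In D minor the chord on that degree is C, so here it functions as bVII, borrowed from the parallel minor. G–Bb–D is not: scale degree 4 in D major carries G (IV). In D minor the chord on that degree is Gm, so here it functions as iv, borrowed from the parallel minor.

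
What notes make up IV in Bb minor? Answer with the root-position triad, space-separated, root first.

Eb G Bb

The root, Eb, is scale degree 4 — the same note in Bb minor and Bb major; only the chord quality changes. In Bb major the chord on Eb is Eb–G–Bb.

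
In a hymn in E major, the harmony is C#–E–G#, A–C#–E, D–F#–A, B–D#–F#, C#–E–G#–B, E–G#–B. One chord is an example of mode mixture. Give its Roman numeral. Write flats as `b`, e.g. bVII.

The diatonic triads in E major are E, F#m, G#m, A, B, C#m, D#dim. Of the given chords, C#–E–G# = C#m, A–C#–E = A, B–D#–F# = B, C#–E–G#–B = C#m7 and E–G#–B = E are diatonic. D–F#–A doesn't fit — on degree 7 E major would have D#dim (vii°). D is the degree-7 chord of E minor, so it is the borrowed bVII.

bVII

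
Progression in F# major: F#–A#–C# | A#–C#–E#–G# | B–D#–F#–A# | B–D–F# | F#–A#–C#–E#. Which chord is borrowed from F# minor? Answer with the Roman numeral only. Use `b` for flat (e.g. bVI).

iv

The diatonic triads in F# major are F#, G#m, A#m, B, C#, D#m, E#dim. Of the given chords, F#–A#–C# = F#, A#–C#–E#–G# = A#m7, B–D#–F#–A# = Bmaj7 and F#–A#–C#–E# = F#maj7 are diatonic. B–D–F# doesn't fit — on degree 4 F# major would have B (IV). Bm is the degree-4 chord of F# minor, so it is the borrowed iv.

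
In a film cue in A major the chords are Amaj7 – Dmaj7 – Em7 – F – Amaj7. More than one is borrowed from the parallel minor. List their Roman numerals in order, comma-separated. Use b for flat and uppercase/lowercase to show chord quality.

v7, bVI

The diatonic triads in A major are A, Bm, C#m, D, E, F#m, G#dim. Amaj7 and Dmaj7 both belong to that set. But Em7 (E–G–B–D) is foreign: the diatonic V on degree 5 is E, whereas Em7 comes from A minor. It is labeled v7. F (F–A–C) is not: scale degree 6 in A major carries F#m (vi). In A minor the chord on that degree is F, so here it functions as bVI, borrowed from the parallel minor.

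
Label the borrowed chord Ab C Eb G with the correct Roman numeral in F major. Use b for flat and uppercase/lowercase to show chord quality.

The root Ab is the lowered 3rd scale degree — diatonically F major has A there. Ab–C–Eb–G is a major-seventh chord — the form found in F minor, not the diatonic iii (Am). Borrowed into F major it is written bIIImaj7.

bIIImaj7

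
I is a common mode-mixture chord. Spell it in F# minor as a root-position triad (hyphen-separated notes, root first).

F#-A#-C#

I is built on scale degree 1, which is F# in both F# minor and its parallel. Building the major chord from the parallel major on F#: F#–A#–C#.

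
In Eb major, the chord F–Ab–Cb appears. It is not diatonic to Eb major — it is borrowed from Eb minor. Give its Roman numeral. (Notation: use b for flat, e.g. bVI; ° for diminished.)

F is scale degree 2 in Eb major. F–Ab–Cb is a diminished chord — the form found in Eb minor, not the diatonic ii (Fm). Borrowed into Eb major it is written ii°.

ii°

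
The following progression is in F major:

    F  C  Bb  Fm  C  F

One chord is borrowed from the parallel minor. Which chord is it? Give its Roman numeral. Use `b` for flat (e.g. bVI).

In F major the diatonic chords are F, Gm, Am, Bb, C, Dm, Edim. Of the given chords, F, C and Bb are diatonic. Fm (F–Ab–C) is not: scale degree 1 in F major carries F (I). In F minor the chord on that degree is Fm, so here it functions as i, borrowed from the parallel minor.

i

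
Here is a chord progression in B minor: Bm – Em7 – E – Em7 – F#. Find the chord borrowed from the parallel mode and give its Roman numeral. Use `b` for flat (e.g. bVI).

IV

B minor has the diatonic set Bm, C#dim, D, Em, F#, G, A (with V from harmonic minor). Of the given chords, Bm, Em7 and F# are diatonic. But E (E–G#–B) is foreign: the diatonic iv on degree 4 is Em, whereas E comes from B major. It is labeled IV.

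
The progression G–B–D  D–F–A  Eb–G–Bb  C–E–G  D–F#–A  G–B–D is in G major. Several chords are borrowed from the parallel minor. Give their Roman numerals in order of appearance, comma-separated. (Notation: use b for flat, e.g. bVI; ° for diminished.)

v, bVI

In G major the diatonic chords are G, Am, Bm, C, D, Em, F#dim. G–B–D = G, C–E–G = C and D–F#–A = D are all diatonic. D–F–A is not: scale degree 5 in G major carries D (V). In G minor the chord on that degree is Dm, so here it functions as v, borrowed from the parallel minor. But Eb–G–Bb is foreign: the diatonic vi on degree 6 is Em, whereas Eb comes from G minor. It is labeled bVI.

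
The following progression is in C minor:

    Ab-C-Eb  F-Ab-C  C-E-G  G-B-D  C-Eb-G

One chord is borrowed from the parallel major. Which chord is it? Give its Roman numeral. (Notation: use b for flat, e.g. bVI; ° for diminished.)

I

In C minor (with V from harmonic minor) the diatonic chords are Cm, Ddim, Eb, Fm, G, Ab, Bb. Ab–C–Eb = Ab, F–Ab–C = Fm, G–B–D = G and C–Eb–G = Cm are all diatonic. But C–E–G is foreign: the diatonic i on degree 1 is Cm, whereas C comes from C major. It is labeled I.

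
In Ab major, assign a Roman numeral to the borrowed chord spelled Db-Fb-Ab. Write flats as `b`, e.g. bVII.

iv

Db is scale degree 4 in Ab major. Diatonically Ab major has Db (IV) on that degree; Db–Fb–Ab is instead the minor chord native to Ab minor, so it takes the label iv.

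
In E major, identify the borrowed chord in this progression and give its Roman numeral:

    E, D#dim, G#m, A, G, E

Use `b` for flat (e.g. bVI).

bIII

In E major the diatonic chords are E, F#m, G#m, A, B, C#m, D#dim. Of the given chords, E, D#dim, G#m and A are diatonic. G (G–B–D) doesn't fit — on degree 3 E major would have G#m (iii). G is the degree-3 chord of E minor, so it is the borrowed bIII.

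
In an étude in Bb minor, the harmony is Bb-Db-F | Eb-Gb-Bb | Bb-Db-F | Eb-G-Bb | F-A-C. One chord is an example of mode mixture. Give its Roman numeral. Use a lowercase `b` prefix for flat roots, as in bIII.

In Bb minor (with V from harmonic minor) the diatonic chords are Bbm, Cdim, Db, Ebm, F, Gb, Ab. Bb–Db–F = Bbm, Eb–Gb–Bb = Ebm and F–A–C = F are all diatonic. But Eb–G–Bb is foreign: the diatonic iv on degree 4 is Ebm, whereas Eb comes from Bb major. It is labeled IV.

IV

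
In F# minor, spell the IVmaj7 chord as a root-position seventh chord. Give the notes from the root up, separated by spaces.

B D# F# A#

IVmaj7 is built on scale degree 4, which is B in both F# minor and its parallel. Building the major-seventh chord from the parallel major on B: B–D#–F#–A#.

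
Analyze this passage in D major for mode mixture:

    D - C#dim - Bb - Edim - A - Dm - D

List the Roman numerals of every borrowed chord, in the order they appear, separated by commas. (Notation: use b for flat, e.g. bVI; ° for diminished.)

D major has the diatonic set D, Em, F#m, G, A, Bm, C#dim. D, C#dim and A all belong to that set. Bb (Bb–D–F) is not: scale degree 6 in D major carries Bm (vi). In D minor the chord on that degree is Bb, so here it functions as bVI, borrowed from the parallel minor. Edim (E–G–Bb) doesn't fit — on degree 2 D major would have Em (ii). Edim is the degree-2 chord of D minor, so it is the borrowed ii°. Dm (D–F–A) is not: scale degree 1 in D major carries D (I). In D minor the chord on that degree is Dm, so here it functions as i, borrowed from the parallel minor.

bVI, ii°, i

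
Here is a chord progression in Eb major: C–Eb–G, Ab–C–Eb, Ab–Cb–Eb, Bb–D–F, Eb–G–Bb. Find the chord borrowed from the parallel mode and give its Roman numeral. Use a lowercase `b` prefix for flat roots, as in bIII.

In Eb major the diatonic chords are Eb, Fm, Gm, Ab, Bb, Cm, Ddim. C–Eb–G = Cm, Ab–C–Eb = Ab, Bb–D–F = Bb and Eb–G–Bb = Eb all belong to that set. Ab–Cb–Eb doesn't fit — on degree 4 Eb major would have Ab (IV). Abm is the degree-4 chord of Eb minor, so it is the borrowed iv.

iv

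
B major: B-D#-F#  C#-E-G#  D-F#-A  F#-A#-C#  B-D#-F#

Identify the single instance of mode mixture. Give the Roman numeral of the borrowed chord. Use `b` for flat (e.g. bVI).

The diatonic triads in B major are B, C#m, D#m, E, F#, G#m, A#dim. B–D#–F# = B, C#–E–G# = C#m and F#–A#–C# = F# are all diatonic. D–F#–A is not: scale degree 3 in B major carries D#m (iii). In B minor the chord on that degree is D, so here it functions as bIII, borrowed from the parallel minor.

bIII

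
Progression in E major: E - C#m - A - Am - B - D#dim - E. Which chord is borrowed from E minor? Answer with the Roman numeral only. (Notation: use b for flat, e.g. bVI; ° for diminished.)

iv

The diatonic triads in E major are E, F#m, G#m, A, B, C#m, D#dim. Of the given chords, E, C#m, A, B and D#dim are diatonic. Am (A–C–E) doesn't fit — on degree 4 E major would have A (IV). Am is the degree-4 chord of E minor, so it is the borrowed iv.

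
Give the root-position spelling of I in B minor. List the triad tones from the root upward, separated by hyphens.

I is built on scale degree 1, which is B in both B minor and its parallel. Building the major chord from the parallel major on B: B–D#–F#.

B-D#-F#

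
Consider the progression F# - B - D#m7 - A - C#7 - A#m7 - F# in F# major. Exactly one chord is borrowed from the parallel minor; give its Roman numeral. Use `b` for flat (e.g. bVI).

bIII

The diatonic triads in F# major are F#, G#m, A#m, B, C#, D#m, E#dim. F#, B, D#m7, C#7 and A#m7 all belong to that set. A (A–C#–E) is not: scale degree 3 in F# major carries A#m (iii). In F# minor the chord on that degree is A, so here it functions as bIII, borrowed from the parallel minor.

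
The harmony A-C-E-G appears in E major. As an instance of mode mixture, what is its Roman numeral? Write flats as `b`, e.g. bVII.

iv7

A is scale degree 4 in E major. Diatonically E major has A (IV) on that degree; A–C–E–G is instead the minor-seventh chord native to E minor, so it takes the label iv7.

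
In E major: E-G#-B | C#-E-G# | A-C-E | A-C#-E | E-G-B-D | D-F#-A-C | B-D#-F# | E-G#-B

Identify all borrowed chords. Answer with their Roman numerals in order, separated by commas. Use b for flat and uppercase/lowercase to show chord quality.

The diatonic triads in E major are E, F#m, G#m, A, B, C#m, D#dim. Of the given chords, E–G#–B = E, C#–E–G# = C#m, A–C#–E = A and B–D#–F# = B are diatonic. A–C–E doesn't fit — on degree 4 E major would have A (IV). Am is the degree-4 chord of E minor, so it is the borrowed iv. But E–G–B–D is foreign: the diatonic I on degree 1 is E, whereas Em7 comes from E minor. It is labeled i7. D–F#–A–C doesn't fit — on degree 7 E major would have D#dim (vii°). D7 is the degree-7 chord of E minor, so it is the borrowed bVII7.

iv, i7, bVII7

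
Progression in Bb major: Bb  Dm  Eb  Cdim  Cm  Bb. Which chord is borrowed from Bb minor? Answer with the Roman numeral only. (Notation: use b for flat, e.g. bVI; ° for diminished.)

ii°

Bb major has the diatonic set Bb, Cm, Dm, Eb, F, Gm, Adim. Bb, Dm, Eb and Cm are all diatonic. Cdim (C–Eb–Gb) doesn't fit — on degree 2 Bb major would have Cm (ii). Cdim is the degree-2 chord of Bb minor, so it is the borrowed ii°.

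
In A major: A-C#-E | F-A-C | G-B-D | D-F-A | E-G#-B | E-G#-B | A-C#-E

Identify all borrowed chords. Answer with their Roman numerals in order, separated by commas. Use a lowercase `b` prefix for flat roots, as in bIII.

bVI, bVII, iv

In A major the diatonic chords are A, Bm, C#m, D, E, F#m, G#dim. A–C#–E = A and E–G#–B = E are both diatonic. But F–A–C is foreign: the diatonic vi on degree 6 is F#m, whereas F comes from A minor. It is labeled bVI. G–B–D is not: scale degree 7 in A major carries G#dim (vii°). In A minor the chord on that degree is G, so here it functions as bVII, borrowed from the parallel minor. D–F–A is not: scale degree 4 in A major carries D (IV). In A minor the chord on that degree is Dm, so here it functions as iv, borrowed from the parallel minor.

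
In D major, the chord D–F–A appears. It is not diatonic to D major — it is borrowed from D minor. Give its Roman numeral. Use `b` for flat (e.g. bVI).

i

The root D is the diatonic 1st degree of D major; the borrowing shows in the chord quality. The diatonic chord on degree 1 would be D (I), but D–F–A is the minor chord from D minor. As a borrowed chord it is labeled i.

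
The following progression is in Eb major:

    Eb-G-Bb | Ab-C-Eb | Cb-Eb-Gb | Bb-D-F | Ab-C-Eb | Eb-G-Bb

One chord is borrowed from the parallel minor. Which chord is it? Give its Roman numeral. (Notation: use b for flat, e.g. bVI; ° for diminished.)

bVI

Eb major has the diatonic set Eb, Fm, Gm, Ab, Bb, Cm, Ddim. Eb–G–Bb = Eb, Ab–C–Eb = Ab and Bb–D–F = Bb all belong to that set. Cb–Eb–Gb doesn't fit — on degree 6 Eb major would have Cm (vi). Cb is the degree-6 chord of Eb minor, so it is the borrowed bVI.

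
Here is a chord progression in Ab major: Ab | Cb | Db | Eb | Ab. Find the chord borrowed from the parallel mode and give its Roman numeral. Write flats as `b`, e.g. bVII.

Ab major has the diatonic set Ab, Bbm, Cm, Db, Eb, Fm, Gdim. Ab, Db and Eb are all diatonic. Cb (Cb–Eb–Gb) doesn't fit — on degree 3 Ab major would have Cm (iii). Cb is the degree-3 chord of Ab minor, so it is the borrowed bIII.

bIII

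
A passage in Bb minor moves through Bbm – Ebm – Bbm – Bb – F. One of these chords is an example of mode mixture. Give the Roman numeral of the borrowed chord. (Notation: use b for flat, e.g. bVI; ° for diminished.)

I

In Bb minor (with V from harmonic minor) the diatonic chords are Bbm, Cdim, Db, Ebm, F, Gb, Ab. Bbm, Ebm and F all belong to that set. Bb (Bb–D–F) is not: scale degree 1 in Bb minor carries Bbm (i). In Bb major the chord on that degree is Bb, so here it functions as I, borrowed from the parallel major.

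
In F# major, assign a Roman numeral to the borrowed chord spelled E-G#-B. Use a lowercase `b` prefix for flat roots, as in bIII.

bVII

In F# major scale degree 7 is E#; E is its lowered form, from F# minor. Diatonically F# major has E#dim (vii°) on that degree; E–G#–B is instead the major chord native to F# minor, so it takes the label bVII.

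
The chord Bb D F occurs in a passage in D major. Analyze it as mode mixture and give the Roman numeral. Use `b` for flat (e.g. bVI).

bVI

The root Bb is the lowered 6th scale degree — diatonically D major has B there. Diatonically D major has Bm (vi) on that degree; Bb–D–F is instead the major chord native to D minor, so it takes the label bVI.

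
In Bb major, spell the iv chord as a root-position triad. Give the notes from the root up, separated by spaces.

iv is built on scale degree 4, which is Eb in both Bb major and its parallel. Building the minor chord from the parallel minor on Eb: Eb–Gb–Bb.

Eb Gb Bb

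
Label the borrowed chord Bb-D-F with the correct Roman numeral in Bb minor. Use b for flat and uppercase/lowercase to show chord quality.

Bb is scale degree 1 in Bb minor. Bb–D–F is a major chord — the form found in Bb major, not the diatonic i (Bbm). Borrowed into Bb minor it is written I.

I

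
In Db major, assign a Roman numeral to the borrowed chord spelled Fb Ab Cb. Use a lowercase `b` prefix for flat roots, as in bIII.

bIII

Fb is the lowered form of scale degree 3 in Db major (the diatonic degree 3 is F). Diatonically Db major has Fm (iii) on that degree; Fb–Ab–Cb is instead the major chord native to Db minor, so it takes the label bIII.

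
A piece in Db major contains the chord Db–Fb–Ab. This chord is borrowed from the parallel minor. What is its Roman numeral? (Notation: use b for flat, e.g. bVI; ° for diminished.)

Db is scale degree 1 in Db major. Db–Fb–Ab is a minor chord — the form found in Db minor, not the diatonic I (Db). Borrowed into Db major it is written i.

i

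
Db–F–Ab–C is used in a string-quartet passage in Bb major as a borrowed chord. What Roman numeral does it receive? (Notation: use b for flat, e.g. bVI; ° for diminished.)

bIIImaj7

Db is the lowered form of scale degree 3 in Bb major (the diatonic degree 3 is D). Diatonically Bb major has Dm (iii) on that degree; Db–F–Ab–C is instead the major-seventh chord native to Bb minor, so it takes the label bIIImaj7.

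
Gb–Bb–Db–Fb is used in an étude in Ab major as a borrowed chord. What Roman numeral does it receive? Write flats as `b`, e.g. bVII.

In Ab major scale degree 7 is G; Gb is its lowered form, from Ab minor. The diatonic chord on degree 7 would be Gdim (vii°), but Gb–Bb–Db–Fb is the dominant-seventh chord from Ab minor. As a borrowed chord it is labeled bVII7.

bVII7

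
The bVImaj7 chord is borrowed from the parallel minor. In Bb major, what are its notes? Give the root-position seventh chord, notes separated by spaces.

Gb Bb Db F

The root of bVImaj7 is the lowered 6th degree: G becomes Gb. Stacking thirds in Bb minor on Gb gives Gb–Bb–Db–F.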